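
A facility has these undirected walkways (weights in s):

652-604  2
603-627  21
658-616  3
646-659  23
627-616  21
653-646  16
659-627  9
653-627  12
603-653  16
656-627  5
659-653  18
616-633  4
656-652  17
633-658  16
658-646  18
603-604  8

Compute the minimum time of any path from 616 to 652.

Candidate routes:
616–627–603–604–652: 21+21+8+2 = 52
616–627–653–603–604–652: 21+12+16+8+2 = 59
616–627–656–652: 21+5+17 = 43
Cheapest is 616–627–656–652 at 43 s.

43 s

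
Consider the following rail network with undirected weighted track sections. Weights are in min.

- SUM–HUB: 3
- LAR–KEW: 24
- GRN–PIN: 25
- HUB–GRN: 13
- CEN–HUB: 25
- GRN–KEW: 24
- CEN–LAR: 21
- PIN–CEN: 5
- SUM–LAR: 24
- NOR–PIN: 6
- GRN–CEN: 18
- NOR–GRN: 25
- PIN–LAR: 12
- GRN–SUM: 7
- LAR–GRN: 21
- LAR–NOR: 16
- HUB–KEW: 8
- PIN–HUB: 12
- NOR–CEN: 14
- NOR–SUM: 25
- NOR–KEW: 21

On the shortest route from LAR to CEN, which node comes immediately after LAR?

PIN

Enumerating some paths:
LAR → NOR → PIN → CEN: 16+6+5 = 27
LAR → PIN → CEN: 12+5 = 17
LAR → CEN: 21 = 21
The minimum is 17 min via LAR → PIN → CEN.
So from LAR the first move is to PIN.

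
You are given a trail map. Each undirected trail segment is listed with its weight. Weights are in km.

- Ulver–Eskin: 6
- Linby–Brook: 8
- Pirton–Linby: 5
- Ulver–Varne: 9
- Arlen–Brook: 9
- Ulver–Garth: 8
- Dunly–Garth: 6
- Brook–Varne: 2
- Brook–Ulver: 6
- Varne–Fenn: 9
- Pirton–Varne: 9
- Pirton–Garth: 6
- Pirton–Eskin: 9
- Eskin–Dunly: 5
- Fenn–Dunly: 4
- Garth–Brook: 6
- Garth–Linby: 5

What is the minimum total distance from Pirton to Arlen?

20 km

Enumerating some paths:
Pirton → Garth → Brook → Arlen: 6+6+9 = 21
Pirton → Linby → Garth → Brook → Arlen: 5+5+6+9 = 25
Pirton → Varne → Brook → Arlen: 9+2+9 = 20
Pirton → Linby → Brook → Arlen: 5+8+9 = 22
Cheapest is Pirton → Varne → Brook → Arlen at 20 km.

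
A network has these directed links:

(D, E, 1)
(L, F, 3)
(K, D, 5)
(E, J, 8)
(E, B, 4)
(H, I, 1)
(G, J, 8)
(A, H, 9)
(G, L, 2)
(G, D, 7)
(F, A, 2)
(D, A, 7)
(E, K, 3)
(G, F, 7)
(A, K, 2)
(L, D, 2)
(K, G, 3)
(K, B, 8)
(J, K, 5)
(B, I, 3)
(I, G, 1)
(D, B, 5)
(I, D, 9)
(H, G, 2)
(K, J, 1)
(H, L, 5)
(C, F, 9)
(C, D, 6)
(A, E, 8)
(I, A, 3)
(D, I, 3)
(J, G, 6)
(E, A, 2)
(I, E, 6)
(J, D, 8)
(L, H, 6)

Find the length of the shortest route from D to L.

6

Settle nodes by increasing distance from D:
D: 0
E: 1  (via D)
A: 3  (via E)
I: 3  (via D)
G: 4  (via I)
K: 4  (via E)
B: 5  (via D)
J: 5  (via K)
L: 6  (via G)
Shortest route: D → I → G → L = 6.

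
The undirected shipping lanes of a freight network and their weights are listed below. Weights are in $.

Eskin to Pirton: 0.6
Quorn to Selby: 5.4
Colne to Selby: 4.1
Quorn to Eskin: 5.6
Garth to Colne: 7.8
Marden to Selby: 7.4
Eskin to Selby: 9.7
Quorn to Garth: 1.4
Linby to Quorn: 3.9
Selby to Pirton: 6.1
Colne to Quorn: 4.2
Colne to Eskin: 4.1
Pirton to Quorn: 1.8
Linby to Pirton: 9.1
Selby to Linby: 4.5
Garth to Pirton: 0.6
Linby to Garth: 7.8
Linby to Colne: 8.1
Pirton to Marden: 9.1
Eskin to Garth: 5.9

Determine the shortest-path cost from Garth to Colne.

Running Dijkstra from Garth:
Garth: 0
Pirton: 0.6  (via Garth)
Eskin: 1.2  (via Pirton)
Quorn: 1.4  (via Garth)
Colne: 5.3  (via Eskin)
Shortest route: Garth–Pirton–Eskin–Colne = $5.3.

$5.3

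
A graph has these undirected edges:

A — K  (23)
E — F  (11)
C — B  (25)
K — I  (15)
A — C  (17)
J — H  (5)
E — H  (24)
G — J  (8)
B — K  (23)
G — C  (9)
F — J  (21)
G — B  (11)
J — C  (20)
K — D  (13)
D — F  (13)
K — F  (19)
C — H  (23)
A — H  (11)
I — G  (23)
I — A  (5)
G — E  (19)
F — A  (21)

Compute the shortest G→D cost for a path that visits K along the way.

47

Shortest G→K: G–B–K = 34
Best K to D: K–D costing 13
Total via K: 34 + 13 = 47.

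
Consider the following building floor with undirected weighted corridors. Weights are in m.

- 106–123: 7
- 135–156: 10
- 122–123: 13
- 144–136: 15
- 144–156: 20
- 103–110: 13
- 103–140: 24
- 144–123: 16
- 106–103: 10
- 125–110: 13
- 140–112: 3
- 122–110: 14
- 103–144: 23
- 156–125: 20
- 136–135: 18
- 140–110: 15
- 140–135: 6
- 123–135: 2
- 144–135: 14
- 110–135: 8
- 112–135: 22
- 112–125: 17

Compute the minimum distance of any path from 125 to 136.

Candidate routes:
125 → 110 → 135 → 136: 13+8+18 = 39
125 → 112 → 140 → 135 → 136: 17+3+6+18 = 44
125 → 156 → 135 → 136: 20+10+18 = 48
Cheapest is 125 → 110 → 135 → 136 at 39 m.

39 m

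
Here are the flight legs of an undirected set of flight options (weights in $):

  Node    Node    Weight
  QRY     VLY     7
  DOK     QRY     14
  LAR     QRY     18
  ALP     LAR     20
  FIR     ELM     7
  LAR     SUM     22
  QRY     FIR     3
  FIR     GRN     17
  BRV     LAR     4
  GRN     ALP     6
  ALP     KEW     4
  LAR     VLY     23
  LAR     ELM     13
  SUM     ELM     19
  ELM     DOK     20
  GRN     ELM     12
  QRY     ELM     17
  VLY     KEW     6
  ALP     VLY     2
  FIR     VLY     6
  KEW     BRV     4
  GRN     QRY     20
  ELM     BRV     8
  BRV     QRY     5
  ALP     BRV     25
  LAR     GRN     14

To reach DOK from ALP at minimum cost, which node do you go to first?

VLY

Candidate routes:
ALP - KEW - BRV - QRY - DOK: 4+4+5+14 = 27
ALP - VLY - QRY - DOK: 2+7+14 = 23
ALP - VLY - FIR - QRY - DOK: 2+6+3+14 = 25
Cheapest is ALP - VLY - QRY - DOK at $23.
So from ALP the first move is to VLY.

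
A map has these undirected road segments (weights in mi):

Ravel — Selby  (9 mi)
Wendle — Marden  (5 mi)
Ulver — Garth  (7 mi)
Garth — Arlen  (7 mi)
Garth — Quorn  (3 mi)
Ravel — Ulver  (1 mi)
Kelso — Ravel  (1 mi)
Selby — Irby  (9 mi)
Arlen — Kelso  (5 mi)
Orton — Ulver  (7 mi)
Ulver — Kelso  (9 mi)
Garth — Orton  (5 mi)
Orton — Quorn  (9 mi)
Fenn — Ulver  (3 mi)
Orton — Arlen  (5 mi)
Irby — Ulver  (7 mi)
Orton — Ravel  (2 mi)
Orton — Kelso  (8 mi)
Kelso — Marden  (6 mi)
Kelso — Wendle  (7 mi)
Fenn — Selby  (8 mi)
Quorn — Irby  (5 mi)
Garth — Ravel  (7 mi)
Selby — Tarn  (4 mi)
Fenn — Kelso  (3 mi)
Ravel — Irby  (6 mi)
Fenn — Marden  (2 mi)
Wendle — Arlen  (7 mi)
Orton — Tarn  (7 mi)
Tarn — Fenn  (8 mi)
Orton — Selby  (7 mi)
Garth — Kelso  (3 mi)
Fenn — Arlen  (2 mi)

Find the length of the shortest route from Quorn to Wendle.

13 mi

Candidate routes:
Quorn–Garth–Kelso–Fenn–Marden–Wendle: 3+3+3+2+5 = 16
Quorn–Garth–Kelso–Wendle: 3+3+7 = 13
Quorn–Garth–Kelso–Marden–Wendle: 3+3+6+5 = 17
Cheapest is Quorn–Garth–Kelso–Wendle at 13 mi.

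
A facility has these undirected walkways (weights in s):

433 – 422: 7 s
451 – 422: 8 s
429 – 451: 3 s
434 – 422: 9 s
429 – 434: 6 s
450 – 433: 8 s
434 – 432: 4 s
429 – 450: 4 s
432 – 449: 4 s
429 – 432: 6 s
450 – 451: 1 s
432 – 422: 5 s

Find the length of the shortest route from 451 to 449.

13 s

Enumerating some paths:
451 → 429 → 432 → 449: 3+6+4 = 13
451 → 429 → 434 → 432 → 449: 3+6+4+4 = 17
451 → 450 → 429 → 432 → 449: 1+4+6+4 = 15
451 → 422 → 432 → 449: 8+5+4 = 17
The minimum is 13 s via 451 → 429 → 432 → 449.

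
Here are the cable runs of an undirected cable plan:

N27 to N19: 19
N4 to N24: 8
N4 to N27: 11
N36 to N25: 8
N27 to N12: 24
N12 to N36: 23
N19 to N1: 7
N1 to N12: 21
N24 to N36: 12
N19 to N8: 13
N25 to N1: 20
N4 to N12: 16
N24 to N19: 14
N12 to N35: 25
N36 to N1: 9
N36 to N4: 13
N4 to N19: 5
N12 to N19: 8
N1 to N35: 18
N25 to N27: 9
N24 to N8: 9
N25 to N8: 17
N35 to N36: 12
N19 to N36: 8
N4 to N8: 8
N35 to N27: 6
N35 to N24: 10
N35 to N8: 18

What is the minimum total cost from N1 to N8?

20

Running Dijkstra from N1:
N1: 0
N19: 7  (via N1)
N36: 9  (via N1)
N4: 12  (via N19)
N12: 15  (via N19)
N25: 17  (via N36)
N35: 18  (via N1)
N8: 20  (via N19)
Shortest route: N1 → N19 → N8 = 20.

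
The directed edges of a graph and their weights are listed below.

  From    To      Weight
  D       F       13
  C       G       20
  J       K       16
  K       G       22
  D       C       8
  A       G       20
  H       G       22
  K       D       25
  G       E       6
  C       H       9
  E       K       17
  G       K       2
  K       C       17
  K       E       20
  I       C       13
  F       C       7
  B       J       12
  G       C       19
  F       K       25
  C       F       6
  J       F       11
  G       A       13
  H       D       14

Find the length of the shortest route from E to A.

52

Settle nodes by increasing distance from E:
E: 0
K: 17  (via E)
C: 34  (via K)
G: 39  (via K)
F: 40  (via C)
D: 42  (via K)
H: 43  (via C)
A: 52  (via G)
Shortest route: E–K–G–A = 52.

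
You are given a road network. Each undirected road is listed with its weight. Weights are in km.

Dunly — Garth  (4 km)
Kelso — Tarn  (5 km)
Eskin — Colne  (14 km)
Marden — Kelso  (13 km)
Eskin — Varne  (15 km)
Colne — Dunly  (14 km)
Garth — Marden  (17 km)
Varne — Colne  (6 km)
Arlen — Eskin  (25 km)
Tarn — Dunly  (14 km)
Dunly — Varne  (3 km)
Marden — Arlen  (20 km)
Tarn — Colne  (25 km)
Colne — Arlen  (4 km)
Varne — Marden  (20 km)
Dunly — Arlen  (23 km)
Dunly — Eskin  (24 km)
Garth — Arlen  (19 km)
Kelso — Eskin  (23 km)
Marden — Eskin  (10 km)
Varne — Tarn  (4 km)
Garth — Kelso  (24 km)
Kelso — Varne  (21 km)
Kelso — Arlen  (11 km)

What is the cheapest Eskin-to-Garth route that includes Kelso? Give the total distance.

39 km

Shortest Eskin→Kelso: Eskin–Kelso = 23
Best Kelso to Garth: Kelso–Tarn–Varne–Dunly–Garth costing 16
Total via Kelso: 23 + 16 = 39 km.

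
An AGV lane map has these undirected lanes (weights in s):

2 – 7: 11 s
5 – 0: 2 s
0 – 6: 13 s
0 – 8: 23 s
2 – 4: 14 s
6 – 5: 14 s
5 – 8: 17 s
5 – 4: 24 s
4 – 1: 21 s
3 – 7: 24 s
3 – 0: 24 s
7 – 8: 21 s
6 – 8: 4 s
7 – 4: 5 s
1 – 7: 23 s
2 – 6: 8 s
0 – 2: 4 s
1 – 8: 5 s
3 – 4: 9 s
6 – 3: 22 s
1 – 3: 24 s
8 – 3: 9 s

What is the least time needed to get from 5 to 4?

Running Dijkstra from 5:
5: 0
0: 2  (via 5)
2: 6  (via 0)
6: 14  (via 5)
7: 17  (via 2)
8: 17  (via 5)
4: 20  (via 2)
Shortest route: 5–0–2–4 = 20 s.

20 s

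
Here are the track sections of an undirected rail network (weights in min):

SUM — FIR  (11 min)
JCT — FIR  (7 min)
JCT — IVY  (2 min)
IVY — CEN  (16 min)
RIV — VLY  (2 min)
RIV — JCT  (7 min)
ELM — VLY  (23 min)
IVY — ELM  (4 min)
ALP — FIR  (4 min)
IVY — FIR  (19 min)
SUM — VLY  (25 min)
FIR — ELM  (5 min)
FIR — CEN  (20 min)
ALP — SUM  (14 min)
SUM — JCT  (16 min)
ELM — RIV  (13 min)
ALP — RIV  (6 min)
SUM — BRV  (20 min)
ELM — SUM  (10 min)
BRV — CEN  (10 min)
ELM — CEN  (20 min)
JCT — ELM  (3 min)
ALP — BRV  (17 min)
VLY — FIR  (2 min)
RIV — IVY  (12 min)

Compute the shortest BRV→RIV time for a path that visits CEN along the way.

Shortest BRV→CEN: BRV → CEN = 10
Best CEN to RIV: CEN → FIR → VLY → RIV costing 24
Total via CEN: 10 + 24 = 34 min.

34 min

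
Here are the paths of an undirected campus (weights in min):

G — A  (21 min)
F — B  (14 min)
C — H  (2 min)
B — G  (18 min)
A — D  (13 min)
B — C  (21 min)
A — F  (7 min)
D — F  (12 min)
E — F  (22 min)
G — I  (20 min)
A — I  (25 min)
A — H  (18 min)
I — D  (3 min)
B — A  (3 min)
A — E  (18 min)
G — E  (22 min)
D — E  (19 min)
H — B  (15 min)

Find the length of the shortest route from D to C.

33 min

Candidate routes:
D - A - B - C: 13+3+21 = 37
D - A - H - C: 13+18+2 = 33
Cheapest is D - A - H - C at 33 min.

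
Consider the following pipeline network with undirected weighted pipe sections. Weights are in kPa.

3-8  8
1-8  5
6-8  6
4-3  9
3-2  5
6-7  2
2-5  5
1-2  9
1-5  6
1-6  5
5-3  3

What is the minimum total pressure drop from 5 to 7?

13 kPa

Shortest distances from 5:
5: 0
3: 3  (via 5)
2: 5  (via 5)
1: 6  (via 5)
6: 11  (via 1)
8: 11  (via 3)
4: 12  (via 3)
7: 13  (via 6)
Shortest route: 5 → 1 → 6 → 7 = 13 kPa.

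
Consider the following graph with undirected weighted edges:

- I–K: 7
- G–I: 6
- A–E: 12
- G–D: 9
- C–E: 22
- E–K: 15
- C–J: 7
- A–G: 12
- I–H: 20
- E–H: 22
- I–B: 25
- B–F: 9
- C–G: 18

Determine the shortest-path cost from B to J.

Shortest distances from B:
B: 0
F: 9  (via B)
I: 25  (via B)
G: 31  (via I)
K: 32  (via I)
D: 40  (via G)
A: 43  (via G)
H: 45  (via I)
E: 47  (via K)
C: 49  (via G)
J: 56  (via C)
Shortest route: B → I → G → C → J = 56.

56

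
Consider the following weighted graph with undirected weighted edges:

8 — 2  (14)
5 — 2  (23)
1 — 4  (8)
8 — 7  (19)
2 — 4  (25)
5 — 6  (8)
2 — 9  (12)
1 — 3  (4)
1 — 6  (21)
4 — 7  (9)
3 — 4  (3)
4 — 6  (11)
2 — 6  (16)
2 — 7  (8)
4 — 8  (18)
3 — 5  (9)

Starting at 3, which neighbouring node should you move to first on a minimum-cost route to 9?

4

Enumerating some paths:
3 → 4 → 6 → 2 → 9: 3+11+16+12 = 42
3 → 1 → 4 → 7 → 2 → 9: 4+8+9+8+12 = 41
3 → 4 → 2 → 9: 3+25+12 = 40
3 → 4 → 7 → 2 → 9: 3+9+8+12 = 32
Cheapest is 3 → 4 → 7 → 2 → 9 at 32.
So from 3 the first move is to 4.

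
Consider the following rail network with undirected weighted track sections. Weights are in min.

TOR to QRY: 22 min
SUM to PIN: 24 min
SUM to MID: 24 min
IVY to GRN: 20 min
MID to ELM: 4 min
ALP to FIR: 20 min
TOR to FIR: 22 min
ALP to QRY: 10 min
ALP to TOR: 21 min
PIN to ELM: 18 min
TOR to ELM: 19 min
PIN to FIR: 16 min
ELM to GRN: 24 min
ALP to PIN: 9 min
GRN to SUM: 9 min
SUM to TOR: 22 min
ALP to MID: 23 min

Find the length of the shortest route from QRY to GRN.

Running Dijkstra from QRY:
QRY: 0
ALP: 10  (via QRY)
PIN: 19  (via ALP)
TOR: 22  (via QRY)
FIR: 30  (via ALP)
MID: 33  (via ALP)
ELM: 37  (via PIN)
SUM: 43  (via PIN)
GRN: 52  (via SUM)
Shortest route: QRY–ALP–PIN–SUM–GRN = 52 min.

52 min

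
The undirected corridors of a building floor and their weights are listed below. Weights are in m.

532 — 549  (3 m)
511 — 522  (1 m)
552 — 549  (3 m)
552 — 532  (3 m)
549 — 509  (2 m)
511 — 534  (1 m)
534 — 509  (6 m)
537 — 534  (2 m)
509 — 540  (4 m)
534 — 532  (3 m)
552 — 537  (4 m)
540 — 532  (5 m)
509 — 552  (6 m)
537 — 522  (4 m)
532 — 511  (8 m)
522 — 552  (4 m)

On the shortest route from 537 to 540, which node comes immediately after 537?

Enumerating some paths:
537–552–532–540: 4+3+5 = 12
537–534–532–540: 2+3+5 = 10
537–534–509–540: 2+6+4 = 12
Cheapest is 537–534–532–540 at 10 m.
So from 537 the first move is to 534.

534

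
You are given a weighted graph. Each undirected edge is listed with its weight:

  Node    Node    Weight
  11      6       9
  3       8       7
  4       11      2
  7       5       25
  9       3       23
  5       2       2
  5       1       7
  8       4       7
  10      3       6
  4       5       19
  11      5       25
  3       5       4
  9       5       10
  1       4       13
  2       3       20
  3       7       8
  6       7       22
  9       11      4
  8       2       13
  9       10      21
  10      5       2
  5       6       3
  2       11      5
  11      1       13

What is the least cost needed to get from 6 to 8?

Shortest distances from 6:
6: 0
5: 3  (via 6)
2: 5  (via 5)
10: 5  (via 5)
3: 7  (via 5)
11: 9  (via 6)
1: 10  (via 5)
4: 11  (via 11)
9: 13  (via 5)
8: 14  (via 3)
Shortest route: 6–5–3–8 = 14.

14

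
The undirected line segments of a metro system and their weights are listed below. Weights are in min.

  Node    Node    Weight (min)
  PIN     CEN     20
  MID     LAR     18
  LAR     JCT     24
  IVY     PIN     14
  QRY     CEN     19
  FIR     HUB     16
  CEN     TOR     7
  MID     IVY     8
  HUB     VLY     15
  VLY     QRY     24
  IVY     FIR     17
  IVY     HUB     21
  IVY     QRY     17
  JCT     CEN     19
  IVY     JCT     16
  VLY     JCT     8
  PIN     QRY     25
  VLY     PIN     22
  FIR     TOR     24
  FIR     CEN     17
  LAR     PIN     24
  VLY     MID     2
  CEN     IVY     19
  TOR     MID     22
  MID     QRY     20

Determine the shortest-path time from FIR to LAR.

Enumerating some paths:
FIR - IVY - JCT - LAR: 17+16+24 = 57
FIR - IVY - MID - LAR: 17+8+18 = 43
FIR - HUB - VLY - MID - LAR: 16+15+2+18 = 51
FIR - IVY - PIN - LAR: 17+14+24 = 55
The minimum is 43 min via FIR - IVY - MID - LAR.

43 min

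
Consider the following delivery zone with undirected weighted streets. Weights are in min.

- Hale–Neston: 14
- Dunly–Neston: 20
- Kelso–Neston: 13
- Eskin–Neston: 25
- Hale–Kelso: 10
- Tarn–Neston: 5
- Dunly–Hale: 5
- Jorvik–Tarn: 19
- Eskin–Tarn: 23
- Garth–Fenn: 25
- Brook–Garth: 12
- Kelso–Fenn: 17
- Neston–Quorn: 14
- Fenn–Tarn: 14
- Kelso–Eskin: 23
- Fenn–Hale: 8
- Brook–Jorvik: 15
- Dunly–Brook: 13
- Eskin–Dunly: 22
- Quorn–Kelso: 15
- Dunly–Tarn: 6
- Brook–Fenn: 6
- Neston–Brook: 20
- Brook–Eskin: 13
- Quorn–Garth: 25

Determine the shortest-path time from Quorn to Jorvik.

38 min

Candidate routes:
Quorn → Neston → Brook → Jorvik: 14+20+15 = 49
Quorn → Neston → Tarn → Jorvik: 14+5+19 = 38
The minimum is 38 min via Quorn → Neston → Tarn → Jorvik.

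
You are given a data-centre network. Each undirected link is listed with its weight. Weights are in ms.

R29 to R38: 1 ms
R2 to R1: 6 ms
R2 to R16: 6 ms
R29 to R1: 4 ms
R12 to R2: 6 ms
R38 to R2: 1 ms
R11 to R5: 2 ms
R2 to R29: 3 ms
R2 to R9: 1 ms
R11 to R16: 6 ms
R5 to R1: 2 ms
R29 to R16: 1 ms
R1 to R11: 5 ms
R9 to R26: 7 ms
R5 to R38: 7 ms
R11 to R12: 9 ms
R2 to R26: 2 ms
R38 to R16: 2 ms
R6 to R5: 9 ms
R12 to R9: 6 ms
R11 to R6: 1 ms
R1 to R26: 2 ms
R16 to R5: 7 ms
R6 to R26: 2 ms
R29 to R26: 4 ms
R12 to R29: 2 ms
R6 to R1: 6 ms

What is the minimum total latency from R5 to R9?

7 ms

Enumerating some paths:
R5–R38–R2–R9: 7+1+1 = 9
R5–R1–R2–R9: 2+6+1 = 9
R5–R1–R26–R2–R9: 2+2+2+1 = 7
R5–R11–R6–R26–R2–R9: 2+1+2+2+1 = 8
The minimum is 7 ms via R5–R1–R26–R2–R9.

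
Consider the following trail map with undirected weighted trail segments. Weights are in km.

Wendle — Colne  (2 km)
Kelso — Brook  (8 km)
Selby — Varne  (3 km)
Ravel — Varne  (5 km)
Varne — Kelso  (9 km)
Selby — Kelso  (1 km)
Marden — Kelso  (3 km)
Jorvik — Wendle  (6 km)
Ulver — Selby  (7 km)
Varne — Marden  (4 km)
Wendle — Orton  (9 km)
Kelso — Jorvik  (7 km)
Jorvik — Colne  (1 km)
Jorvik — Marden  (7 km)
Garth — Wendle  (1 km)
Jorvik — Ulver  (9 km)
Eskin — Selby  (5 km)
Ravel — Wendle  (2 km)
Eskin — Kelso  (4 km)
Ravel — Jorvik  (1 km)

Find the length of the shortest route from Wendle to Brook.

Candidate routes:
Wendle → Jorvik → Kelso → Brook: 6+7+8 = 21
Wendle → Ravel → Varne → Selby → Kelso → Brook: 2+5+3+1+8 = 19
Wendle → Colne → Jorvik → Kelso → Brook: 2+1+7+8 = 18
Cheapest is Wendle → Colne → Jorvik → Kelso → Brook at 18 km.

18 km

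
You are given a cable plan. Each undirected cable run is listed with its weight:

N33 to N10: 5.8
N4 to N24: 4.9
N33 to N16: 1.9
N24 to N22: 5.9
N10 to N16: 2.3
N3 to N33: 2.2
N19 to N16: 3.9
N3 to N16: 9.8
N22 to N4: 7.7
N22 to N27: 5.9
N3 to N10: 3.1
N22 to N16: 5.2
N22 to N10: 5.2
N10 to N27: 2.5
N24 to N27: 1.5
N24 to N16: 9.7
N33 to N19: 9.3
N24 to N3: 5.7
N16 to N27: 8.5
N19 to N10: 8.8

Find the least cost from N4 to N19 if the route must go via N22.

16.8

Shortest N4→N22: N4 → N22 = 7.7
Shortest N22→N19: N22 → N16 → N19 = 9.1
Total via N22: 7.7 + 9.1 = 16.8.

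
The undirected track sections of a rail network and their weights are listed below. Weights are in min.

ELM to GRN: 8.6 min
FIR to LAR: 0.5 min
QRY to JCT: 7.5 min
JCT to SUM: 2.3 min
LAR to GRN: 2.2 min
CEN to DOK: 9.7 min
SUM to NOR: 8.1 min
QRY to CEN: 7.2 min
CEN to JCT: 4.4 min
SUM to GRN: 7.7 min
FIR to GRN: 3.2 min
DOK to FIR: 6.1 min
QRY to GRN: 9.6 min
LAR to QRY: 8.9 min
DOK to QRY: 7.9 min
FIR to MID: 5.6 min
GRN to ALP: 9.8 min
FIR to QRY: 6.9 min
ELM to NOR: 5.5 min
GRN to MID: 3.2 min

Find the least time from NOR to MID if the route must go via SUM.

Shortest NOR→SUM: NOR → SUM = 8.1
Best SUM to MID: SUM → GRN → MID costing 10.9
Total via SUM: 8.1 + 10.9 = 19 min.

19 min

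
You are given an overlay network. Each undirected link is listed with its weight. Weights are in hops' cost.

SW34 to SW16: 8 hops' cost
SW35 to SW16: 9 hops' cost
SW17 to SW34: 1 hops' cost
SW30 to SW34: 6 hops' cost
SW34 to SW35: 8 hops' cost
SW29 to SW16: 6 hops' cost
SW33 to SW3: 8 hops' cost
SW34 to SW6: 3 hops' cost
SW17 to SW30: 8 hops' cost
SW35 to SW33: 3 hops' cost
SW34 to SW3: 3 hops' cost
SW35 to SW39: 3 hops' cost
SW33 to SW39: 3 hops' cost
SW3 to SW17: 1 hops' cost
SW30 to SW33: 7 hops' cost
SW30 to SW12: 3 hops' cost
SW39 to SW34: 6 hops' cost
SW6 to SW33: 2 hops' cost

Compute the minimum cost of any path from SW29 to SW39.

Compare a few routes:
SW29 - SW16 - SW34 - SW39: 6+8+6 = 20
SW29 - SW16 - SW35 - SW39: 6+9+3 = 18
Cheapest is SW29 - SW16 - SW35 - SW39 at 18 hops' cost.

18 hops' cost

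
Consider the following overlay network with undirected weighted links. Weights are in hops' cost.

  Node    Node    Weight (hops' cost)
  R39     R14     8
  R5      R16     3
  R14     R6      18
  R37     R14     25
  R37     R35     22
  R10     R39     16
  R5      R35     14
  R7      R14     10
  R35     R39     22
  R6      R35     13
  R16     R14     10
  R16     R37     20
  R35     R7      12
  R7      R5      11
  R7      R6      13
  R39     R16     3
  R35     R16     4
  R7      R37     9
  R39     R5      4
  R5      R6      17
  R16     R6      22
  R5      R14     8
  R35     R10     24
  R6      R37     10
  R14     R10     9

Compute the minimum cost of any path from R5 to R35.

Shortest distances from R5:
R5: 0
R16: 3  (via R5)
R39: 4  (via R5)
R35: 7  (via R16)
Shortest route: R5–R16–R35 = 7 hops' cost.

7 hops' cost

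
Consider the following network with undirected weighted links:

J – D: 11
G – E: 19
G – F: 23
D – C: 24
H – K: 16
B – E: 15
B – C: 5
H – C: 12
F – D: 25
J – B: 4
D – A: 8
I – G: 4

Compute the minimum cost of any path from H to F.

57

Enumerating some paths:
H → C → B → E → G → F: 12+5+15+19+23 = 74
H → C → B → J → D → F: 12+5+4+11+25 = 57
H → C → D → F: 12+24+25 = 61
Cheapest is H → C → B → J → D → F at 57.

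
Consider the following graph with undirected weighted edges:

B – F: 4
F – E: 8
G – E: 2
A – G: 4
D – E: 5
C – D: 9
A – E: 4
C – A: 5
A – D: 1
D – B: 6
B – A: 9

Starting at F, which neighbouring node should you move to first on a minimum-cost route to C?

B

Compare a few routes:
F → E → A → C: 8+4+5 = 17
F → B → D → A → C: 4+6+1+5 = 16
The minimum is 16 via F → B → D → A → C.
So from F the first move is to B.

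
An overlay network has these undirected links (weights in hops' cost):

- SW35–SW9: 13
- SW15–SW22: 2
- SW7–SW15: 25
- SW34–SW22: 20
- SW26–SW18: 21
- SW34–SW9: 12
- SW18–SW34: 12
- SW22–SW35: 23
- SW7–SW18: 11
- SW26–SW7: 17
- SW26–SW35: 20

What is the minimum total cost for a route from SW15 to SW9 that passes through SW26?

Shortest SW15→SW26: SW15–SW7–SW26 = 42
Shortest SW26→SW9: SW26–SW35–SW9 = 33
Total via SW26: 42 + 33 = 75 hops' cost.

75 hops' cost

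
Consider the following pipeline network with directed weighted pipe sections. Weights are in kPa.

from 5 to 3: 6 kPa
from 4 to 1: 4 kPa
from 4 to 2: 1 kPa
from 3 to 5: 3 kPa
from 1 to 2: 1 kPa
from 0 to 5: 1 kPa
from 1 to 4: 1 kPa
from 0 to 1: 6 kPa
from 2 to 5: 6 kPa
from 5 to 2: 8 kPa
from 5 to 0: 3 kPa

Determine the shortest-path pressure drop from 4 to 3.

Running Dijkstra from 4:
4: 0
2: 1  (via 4)
1: 4  (via 4)
5: 7  (via 2)
0: 10  (via 5)
3: 13  (via 5)
Shortest route: 4 → 2 → 5 → 3 = 13 kPa.

13 kPa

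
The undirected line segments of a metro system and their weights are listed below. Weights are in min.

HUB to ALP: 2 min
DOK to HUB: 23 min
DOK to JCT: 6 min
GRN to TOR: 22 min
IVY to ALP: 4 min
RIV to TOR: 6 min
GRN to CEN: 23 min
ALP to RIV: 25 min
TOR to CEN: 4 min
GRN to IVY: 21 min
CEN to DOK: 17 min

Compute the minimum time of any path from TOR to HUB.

33 min

Candidate routes:
TOR → RIV → ALP → HUB: 6+25+2 = 33
TOR → CEN → DOK → HUB: 4+17+23 = 44
TOR → GRN → IVY → ALP → HUB: 22+21+4+2 = 49
Cheapest is TOR → RIV → ALP → HUB at 33 min.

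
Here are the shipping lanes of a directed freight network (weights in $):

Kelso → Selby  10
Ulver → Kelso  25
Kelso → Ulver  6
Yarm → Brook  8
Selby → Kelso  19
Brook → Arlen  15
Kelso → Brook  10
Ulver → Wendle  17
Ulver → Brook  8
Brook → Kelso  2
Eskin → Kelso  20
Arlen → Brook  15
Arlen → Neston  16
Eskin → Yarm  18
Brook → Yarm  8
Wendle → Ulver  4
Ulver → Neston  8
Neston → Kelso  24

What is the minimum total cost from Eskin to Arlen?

Candidate routes:
Eskin → Yarm → Brook → Arlen: 18+8+15 = 41
Eskin → Kelso → Ulver → Brook → Arlen: 20+6+8+15 = 49
Eskin → Kelso → Brook → Arlen: 20+10+15 = 45
Cheapest is Eskin → Yarm → Brook → Arlen at $41.

$41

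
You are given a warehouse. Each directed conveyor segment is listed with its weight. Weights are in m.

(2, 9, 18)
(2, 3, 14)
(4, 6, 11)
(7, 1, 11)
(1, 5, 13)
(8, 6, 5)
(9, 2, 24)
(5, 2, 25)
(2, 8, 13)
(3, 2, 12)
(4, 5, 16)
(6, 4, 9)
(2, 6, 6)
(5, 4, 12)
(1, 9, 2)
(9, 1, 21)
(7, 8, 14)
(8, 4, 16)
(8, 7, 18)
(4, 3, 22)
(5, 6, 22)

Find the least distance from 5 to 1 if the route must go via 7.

67 m

Shortest 5→7: 5–2–8–7 = 56
Shortest 7→1: 7–1 = 11
Total via 7: 56 + 11 = 67 m.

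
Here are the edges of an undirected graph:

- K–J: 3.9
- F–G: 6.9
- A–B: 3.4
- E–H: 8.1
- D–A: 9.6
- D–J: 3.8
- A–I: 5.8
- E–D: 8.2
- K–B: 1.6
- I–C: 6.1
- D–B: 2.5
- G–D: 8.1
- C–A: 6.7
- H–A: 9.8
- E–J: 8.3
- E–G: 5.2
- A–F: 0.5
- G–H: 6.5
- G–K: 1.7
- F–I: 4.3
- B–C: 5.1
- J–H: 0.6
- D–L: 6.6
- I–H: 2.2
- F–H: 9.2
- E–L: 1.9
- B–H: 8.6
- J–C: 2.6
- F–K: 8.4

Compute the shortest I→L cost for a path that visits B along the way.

Best I to B: I → F → A → B costing 8.2
Shortest B→L: B → D → L = 9.1
Total via B: 8.2 + 9.1 = 17.3.

17.3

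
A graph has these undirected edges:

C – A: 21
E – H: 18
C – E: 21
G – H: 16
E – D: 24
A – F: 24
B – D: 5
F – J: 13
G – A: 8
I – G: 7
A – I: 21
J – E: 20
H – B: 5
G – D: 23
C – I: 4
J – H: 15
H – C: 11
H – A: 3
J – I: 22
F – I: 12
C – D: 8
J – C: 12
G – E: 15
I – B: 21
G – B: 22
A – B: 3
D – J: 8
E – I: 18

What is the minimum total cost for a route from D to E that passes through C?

29

Shortest D→C: D–C = 8
Best C to E: C–E costing 21
Total via C: 8 + 21 = 29.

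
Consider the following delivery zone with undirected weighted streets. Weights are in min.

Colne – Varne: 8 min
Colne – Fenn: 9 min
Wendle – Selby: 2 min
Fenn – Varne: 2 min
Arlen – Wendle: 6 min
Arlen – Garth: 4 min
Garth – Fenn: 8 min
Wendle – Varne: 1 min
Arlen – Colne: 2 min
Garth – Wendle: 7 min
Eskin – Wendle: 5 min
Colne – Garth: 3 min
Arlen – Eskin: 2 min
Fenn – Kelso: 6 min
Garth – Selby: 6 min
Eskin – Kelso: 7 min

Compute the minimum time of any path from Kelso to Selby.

Enumerating some paths:
Kelso–Eskin–Arlen–Wendle–Selby: 7+2+6+2 = 17
Kelso–Fenn–Varne–Wendle–Selby: 6+2+1+2 = 11
Kelso–Eskin–Arlen–Garth–Selby: 7+2+4+6 = 19
Kelso–Eskin–Wendle–Selby: 7+5+2 = 14
Cheapest is Kelso–Fenn–Varne–Wendle–Selby at 11 min.

11 min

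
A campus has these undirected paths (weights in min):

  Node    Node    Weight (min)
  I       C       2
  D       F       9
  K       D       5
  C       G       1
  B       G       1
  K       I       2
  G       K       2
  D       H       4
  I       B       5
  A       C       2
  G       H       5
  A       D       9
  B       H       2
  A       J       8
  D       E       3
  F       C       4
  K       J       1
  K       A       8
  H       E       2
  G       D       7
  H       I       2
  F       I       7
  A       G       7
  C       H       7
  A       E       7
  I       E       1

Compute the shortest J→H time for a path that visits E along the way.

Shortest J→E: J → K → I → E = 4
Best E to H: E → H costing 2
Total via E: 4 + 2 = 6 min.

6 min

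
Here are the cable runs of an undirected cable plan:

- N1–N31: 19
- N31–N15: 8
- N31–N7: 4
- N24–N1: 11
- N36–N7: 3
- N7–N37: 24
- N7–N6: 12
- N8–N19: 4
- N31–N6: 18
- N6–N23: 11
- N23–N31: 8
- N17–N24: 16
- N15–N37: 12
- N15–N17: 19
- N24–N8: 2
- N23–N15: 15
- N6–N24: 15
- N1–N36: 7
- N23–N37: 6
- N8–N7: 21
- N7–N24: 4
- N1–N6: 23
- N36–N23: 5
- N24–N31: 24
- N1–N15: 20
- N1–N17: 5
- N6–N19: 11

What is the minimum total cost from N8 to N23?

14

Enumerating some paths:
N8–N24–N7–N31–N23: 2+4+4+8 = 18
N8–N24–N1–N36–N23: 2+11+7+5 = 25
N8–N24–N7–N36–N23: 2+4+3+5 = 14
Cheapest is N8–N24–N7–N36–N23 at 14.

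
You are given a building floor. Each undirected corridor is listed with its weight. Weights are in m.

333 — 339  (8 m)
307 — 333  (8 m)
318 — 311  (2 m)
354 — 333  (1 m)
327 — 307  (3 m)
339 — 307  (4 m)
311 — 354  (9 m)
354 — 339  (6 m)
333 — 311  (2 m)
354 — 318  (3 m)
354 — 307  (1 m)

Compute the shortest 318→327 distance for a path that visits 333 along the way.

Shortest 318→333: 318–311–333 = 4
Best 333 to 327: 333–354–307–327 costing 5
Total via 333: 4 + 5 = 9 m.

9 m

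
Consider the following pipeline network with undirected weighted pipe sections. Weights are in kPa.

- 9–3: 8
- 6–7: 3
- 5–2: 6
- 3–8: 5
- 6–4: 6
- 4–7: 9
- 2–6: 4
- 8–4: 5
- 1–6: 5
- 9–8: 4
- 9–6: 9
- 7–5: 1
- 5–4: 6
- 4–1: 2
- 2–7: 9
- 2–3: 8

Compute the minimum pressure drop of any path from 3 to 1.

12 kPa

Settle nodes by increasing distance from 3:
3: 0
8: 5  (via 3)
2: 8  (via 3)
9: 8  (via 3)
4: 10  (via 8)
1: 12  (via 4)
Shortest route: 3 → 8 → 4 → 1 = 12 kPa.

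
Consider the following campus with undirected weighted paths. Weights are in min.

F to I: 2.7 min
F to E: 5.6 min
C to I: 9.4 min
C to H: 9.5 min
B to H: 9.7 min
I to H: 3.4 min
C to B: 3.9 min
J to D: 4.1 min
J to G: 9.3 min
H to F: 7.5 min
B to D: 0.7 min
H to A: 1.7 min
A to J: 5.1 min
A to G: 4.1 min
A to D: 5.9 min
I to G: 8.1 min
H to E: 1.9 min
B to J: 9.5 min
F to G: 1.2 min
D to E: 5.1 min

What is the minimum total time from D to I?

Shortest distances from D:
D: 0
B: 0.7  (via D)
J: 4.1  (via D)
C: 4.6  (via B)
E: 5.1  (via D)
A: 5.9  (via D)
H: 7  (via E)
G: 10  (via A)
I: 10.4  (via H)
Shortest route: D–E–H–I = 10.4 min.

10.4 min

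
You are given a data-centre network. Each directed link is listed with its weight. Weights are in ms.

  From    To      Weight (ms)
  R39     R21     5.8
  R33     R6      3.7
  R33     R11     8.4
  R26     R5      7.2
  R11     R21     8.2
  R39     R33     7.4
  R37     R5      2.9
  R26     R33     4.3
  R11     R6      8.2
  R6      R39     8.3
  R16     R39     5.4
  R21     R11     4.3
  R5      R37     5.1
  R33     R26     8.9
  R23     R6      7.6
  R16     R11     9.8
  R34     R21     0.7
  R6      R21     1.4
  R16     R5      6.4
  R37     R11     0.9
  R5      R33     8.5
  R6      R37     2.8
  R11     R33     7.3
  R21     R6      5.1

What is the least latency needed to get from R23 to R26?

Candidate routes:
R23–R6–R37–R5–R33–R26: 7.6+2.8+2.9+8.5+8.9 = 30.7
R23–R6–R21–R11–R33–R26: 7.6+1.4+4.3+7.3+8.9 = 29.5
R23–R6–R37–R11–R33–R26: 7.6+2.8+0.9+7.3+8.9 = 27.5
The minimum is 27.5 ms via R23–R6–R37–R11–R33–R26.

27.5 ms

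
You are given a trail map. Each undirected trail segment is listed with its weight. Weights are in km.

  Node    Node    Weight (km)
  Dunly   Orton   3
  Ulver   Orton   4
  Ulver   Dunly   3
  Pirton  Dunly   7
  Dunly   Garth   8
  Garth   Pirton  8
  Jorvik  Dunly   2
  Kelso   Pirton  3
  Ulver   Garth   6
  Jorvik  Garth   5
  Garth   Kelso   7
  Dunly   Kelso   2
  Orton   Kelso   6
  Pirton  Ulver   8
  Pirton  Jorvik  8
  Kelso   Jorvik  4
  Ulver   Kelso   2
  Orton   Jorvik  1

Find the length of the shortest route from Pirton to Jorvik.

Candidate routes:
Pirton–Dunly–Jorvik: 7+2 = 9
Pirton–Jorvik: 8 = 8
Pirton–Kelso–Jorvik: 3+4 = 7
The minimum is 7 km via Pirton–Kelso–Jorvik.

7 km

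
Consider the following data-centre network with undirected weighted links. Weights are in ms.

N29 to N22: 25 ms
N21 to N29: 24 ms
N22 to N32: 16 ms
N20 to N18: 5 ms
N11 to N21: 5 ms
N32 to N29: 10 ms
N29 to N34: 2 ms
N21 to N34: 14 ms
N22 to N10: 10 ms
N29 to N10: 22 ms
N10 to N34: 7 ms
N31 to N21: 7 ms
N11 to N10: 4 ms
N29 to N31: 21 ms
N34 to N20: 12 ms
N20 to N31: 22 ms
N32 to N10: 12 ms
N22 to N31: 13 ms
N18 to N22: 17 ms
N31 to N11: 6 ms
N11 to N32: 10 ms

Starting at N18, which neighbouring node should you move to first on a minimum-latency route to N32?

Enumerating some paths:
N18–N20–N34–N29–N32: 5+12+2+10 = 29
N18–N20–N34–N10–N32: 5+12+7+12 = 36
N18–N22–N32: 17+16 = 33
N18–N20–N34–N10–N11–N32: 5+12+7+4+10 = 38
Cheapest is N18–N20–N34–N29–N32 at 29 ms.
So from N18 the first move is to N20.

N20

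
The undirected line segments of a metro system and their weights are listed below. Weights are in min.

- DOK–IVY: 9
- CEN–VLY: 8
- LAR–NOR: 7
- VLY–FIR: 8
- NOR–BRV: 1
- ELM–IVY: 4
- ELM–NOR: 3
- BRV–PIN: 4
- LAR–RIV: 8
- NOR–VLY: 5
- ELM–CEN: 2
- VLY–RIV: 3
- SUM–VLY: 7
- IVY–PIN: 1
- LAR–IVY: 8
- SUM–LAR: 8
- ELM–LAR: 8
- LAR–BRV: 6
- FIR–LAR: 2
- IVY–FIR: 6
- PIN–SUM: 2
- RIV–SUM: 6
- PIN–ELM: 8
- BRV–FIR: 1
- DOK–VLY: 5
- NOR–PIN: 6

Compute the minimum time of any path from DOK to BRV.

11 min

Enumerating some paths:
DOK–VLY–FIR–BRV: 5+8+1 = 14
DOK–IVY–PIN–BRV: 9+1+4 = 14
DOK–VLY–NOR–BRV: 5+5+1 = 11
The minimum is 11 min via DOK–VLY–NOR–BRV.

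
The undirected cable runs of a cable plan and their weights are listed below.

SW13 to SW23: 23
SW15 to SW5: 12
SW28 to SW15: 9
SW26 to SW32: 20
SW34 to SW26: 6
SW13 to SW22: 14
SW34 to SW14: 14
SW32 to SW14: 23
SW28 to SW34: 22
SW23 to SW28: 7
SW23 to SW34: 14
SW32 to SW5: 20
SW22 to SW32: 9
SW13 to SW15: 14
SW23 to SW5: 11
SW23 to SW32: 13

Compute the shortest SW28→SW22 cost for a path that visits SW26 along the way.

Shortest SW28→SW26: SW28 → SW23 → SW34 → SW26 = 27
Best SW26 to SW22: SW26 → SW32 → SW22 costing 29
Total via SW26: 27 + 29 = 56.

56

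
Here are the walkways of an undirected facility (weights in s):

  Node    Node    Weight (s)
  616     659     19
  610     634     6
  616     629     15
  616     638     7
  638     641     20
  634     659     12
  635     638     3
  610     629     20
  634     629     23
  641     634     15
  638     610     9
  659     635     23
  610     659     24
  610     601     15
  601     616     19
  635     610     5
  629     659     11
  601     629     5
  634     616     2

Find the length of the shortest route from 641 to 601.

36 s

Candidate routes:
641–634–616–629–601: 15+2+15+5 = 37
641–634–629–601: 15+23+5 = 43
641–634–616–601: 15+2+19 = 36
641–638–635–610–601: 20+3+5+15 = 43
Cheapest is 641–634–616–601 at 36 s.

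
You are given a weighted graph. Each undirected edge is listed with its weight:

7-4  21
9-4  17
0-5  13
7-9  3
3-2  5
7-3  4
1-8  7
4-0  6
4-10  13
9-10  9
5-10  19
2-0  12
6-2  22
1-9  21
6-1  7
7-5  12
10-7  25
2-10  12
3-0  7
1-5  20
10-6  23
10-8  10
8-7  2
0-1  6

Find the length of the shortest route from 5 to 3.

16

Compare a few routes:
5–0–3: 13+7 = 20
5–0–2–3: 13+12+5 = 30
5–7–3: 12+4 = 16
The minimum is 16 via 5–7–3.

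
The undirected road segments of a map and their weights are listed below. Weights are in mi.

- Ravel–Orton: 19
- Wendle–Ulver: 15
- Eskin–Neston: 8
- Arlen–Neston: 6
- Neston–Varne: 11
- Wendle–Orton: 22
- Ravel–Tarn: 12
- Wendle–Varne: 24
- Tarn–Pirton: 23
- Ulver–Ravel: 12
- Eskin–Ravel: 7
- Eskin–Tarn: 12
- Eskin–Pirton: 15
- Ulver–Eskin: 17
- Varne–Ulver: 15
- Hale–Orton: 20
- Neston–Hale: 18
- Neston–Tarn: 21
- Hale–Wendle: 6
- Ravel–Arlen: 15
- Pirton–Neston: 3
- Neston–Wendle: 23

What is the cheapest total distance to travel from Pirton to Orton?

37 mi

Candidate routes:
Pirton–Neston–Eskin–Ravel–Orton: 3+8+7+19 = 37
Pirton–Eskin–Ravel–Orton: 15+7+19 = 41
The minimum is 37 mi via Pirton–Neston–Eskin–Ravel–Orton.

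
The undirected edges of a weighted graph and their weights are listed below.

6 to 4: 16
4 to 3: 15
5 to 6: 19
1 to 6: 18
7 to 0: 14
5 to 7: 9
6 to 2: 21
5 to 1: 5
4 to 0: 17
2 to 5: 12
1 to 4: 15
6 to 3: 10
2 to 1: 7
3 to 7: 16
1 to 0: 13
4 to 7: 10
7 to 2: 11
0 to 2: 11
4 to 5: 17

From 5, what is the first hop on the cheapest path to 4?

Candidate routes:
5–7–4: 9+10 = 19
5–4: 17 = 17
Cheapest is 5–4 at 17.
So from 5 the first move is to 4.

4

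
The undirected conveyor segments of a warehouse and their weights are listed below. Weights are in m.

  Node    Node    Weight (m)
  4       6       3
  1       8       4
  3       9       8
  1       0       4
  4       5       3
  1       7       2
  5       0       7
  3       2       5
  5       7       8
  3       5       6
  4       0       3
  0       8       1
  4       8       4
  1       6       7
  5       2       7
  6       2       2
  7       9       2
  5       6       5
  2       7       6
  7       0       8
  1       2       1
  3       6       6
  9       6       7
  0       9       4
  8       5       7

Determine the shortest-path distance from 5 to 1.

Compare a few routes:
5–2–1: 7+1 = 8
5–4–6–2–1: 3+3+2+1 = 9
5–4–0–1: 3+3+4 = 10
5–7–1: 8+2 = 10
The minimum is 8 m via 5–2–1.

8 m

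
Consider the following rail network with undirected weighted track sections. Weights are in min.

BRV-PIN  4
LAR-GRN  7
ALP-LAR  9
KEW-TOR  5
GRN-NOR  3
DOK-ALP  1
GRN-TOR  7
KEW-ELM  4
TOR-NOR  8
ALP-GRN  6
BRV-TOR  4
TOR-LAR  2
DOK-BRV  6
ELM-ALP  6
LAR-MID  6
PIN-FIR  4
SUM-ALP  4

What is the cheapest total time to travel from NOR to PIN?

Settle nodes by increasing distance from NOR:
NOR: 0
GRN: 3  (via NOR)
TOR: 8  (via NOR)
ALP: 9  (via GRN)
DOK: 10  (via ALP)
LAR: 10  (via GRN)
BRV: 12  (via TOR)
KEW: 13  (via TOR)
SUM: 13  (via ALP)
ELM: 15  (via ALP)
MID: 16  (via LAR)
PIN: 16  (via BRV)
Shortest route: NOR → TOR → BRV → PIN = 16 min.

16 min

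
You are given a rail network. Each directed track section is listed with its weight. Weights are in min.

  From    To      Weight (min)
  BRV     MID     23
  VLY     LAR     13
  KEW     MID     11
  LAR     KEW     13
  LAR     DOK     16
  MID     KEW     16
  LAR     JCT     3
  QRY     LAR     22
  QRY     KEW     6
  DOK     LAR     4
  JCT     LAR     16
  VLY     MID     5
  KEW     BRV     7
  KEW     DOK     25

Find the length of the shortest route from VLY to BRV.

28 min

Compare a few routes:
VLY → MID → KEW → BRV: 5+16+7 = 28
VLY → LAR → KEW → BRV: 13+13+7 = 33
Cheapest is VLY → MID → KEW → BRV at 28 min.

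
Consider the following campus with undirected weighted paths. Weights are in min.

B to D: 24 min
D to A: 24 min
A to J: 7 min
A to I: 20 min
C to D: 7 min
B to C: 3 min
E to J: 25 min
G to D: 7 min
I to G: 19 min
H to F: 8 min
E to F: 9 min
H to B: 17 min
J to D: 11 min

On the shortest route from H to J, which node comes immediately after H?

Enumerating some paths:
H–B–C–D–J: 17+3+7+11 = 38
H–F–E–J: 8+9+25 = 42
Cheapest is H–B–C–D–J at 38 min.
So from H the first move is to B.

B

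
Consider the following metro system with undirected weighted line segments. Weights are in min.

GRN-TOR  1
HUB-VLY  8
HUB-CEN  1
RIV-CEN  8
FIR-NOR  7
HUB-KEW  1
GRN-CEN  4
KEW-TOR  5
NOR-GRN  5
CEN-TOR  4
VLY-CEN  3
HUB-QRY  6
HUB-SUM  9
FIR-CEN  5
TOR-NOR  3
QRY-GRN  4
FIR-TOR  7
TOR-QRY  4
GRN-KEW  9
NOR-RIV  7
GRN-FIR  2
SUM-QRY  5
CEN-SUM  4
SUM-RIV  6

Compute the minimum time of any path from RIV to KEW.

Settle nodes by increasing distance from RIV:
RIV: 0
SUM: 6  (via RIV)
NOR: 7  (via RIV)
CEN: 8  (via RIV)
HUB: 9  (via CEN)
KEW: 10  (via HUB)
Shortest route: RIV–CEN–HUB–KEW = 10 min.

10 min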